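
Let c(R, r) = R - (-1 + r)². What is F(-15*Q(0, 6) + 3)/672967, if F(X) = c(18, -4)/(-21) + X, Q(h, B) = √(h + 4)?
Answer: -80/2018901 ≈ -3.9626e-5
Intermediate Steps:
Q(h, B) = √(4 + h)
F(X) = ⅓ + X (F(X) = (18 - (-1 - 4)²)/(-21) + X = (18 - 1*(-5)²)*(-1/21) + X = (18 - 1*25)*(-1/21) + X = (18 - 25)*(-1/21) + X = -7*(-1/21) + X = ⅓ + X)
F(-15*Q(0, 6) + 3)/672967 = (⅓ + (-15*√(4 + 0) + 3))/672967 = (⅓ + (-15*√4 + 3))*(1/672967) = (⅓ + (-15*2 + 3))*(1/672967) = (⅓ + (-30 + 3))*(1/672967) = (⅓ - 27)*(1/672967) = -80/3*1/672967 = -80/2018901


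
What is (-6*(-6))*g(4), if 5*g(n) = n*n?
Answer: 576/5 ≈ 115.20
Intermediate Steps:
g(n) = n**2/5 (g(n) = (n*n)/5 = n**2/5)
(-6*(-6))*g(4) = (-6*(-6))*((1/5)*4**2) = 36*((1/5)*16) = 36*(16/5) = 576/5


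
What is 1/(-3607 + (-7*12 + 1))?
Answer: -1/3690 ≈ -0.00027100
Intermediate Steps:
1/(-3607 + (-7*12 + 1)) = 1/(-3607 + (-84 + 1)) = 1/(-3607 - 83) = 1/(-3690) = -1/3690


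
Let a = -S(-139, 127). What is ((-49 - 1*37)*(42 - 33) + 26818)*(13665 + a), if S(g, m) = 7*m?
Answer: 332738144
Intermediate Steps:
a = -889 (a = -7*127 = -1*889 = -889)
((-49 - 1*37)*(42 - 33) + 26818)*(13665 + a) = ((-49 - 1*37)*(42 - 33) + 26818)*(13665 - 889) = ((-49 - 37)*9 + 26818)*12776 = (-86*9 + 26818)*12776 = (-774 + 26818)*12776 = 26044*12776 = 332738144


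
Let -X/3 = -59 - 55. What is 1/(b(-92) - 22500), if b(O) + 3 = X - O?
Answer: -1/22069 ≈ -4.5312e-5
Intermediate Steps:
X = 342 (X = -3*(-59 - 55) = -3*(-114) = 342)
b(O) = 339 - O (b(O) = -3 + (342 - O) = 339 - O)
1/(b(-92) - 22500) = 1/((339 - 1*(-92)) - 22500) = 1/((339 + 92) - 22500) = 1/(431 - 22500) = 1/(-22069) = -1/22069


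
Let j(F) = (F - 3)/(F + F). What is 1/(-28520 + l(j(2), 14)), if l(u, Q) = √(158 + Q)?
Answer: -7130/203347557 - √43/406695114 ≈ -3.5079e-5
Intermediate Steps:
j(F) = (-3 + F)/(2*F) (j(F) = (-3 + F)/((2*F)) = (-3 + F)*(1/(2*F)) = (-3 + F)/(2*F))
1/(-28520 + l(j(2), 14)) = 1/(-28520 + √(158 + 14)) = 1/(-28520 + √172) = 1/(-28520 + 2*√43)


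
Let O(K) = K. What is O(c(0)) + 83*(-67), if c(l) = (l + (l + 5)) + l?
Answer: -5556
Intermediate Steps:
c(l) = 5 + 3*l (c(l) = (l + (5 + l)) + l = (5 + 2*l) + l = 5 + 3*l)
O(c(0)) + 83*(-67) = (5 + 3*0) + 83*(-67) = (5 + 0) - 5561 = 5 - 5561 = -5556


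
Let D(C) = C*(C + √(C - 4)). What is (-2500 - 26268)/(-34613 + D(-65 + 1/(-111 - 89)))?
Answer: 1555832318720000/1643929040236899 - 166412800000*I*√27602/1643929040236899 ≈ 0.94641 - 0.016818*I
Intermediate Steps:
D(C) = C*(C + √(-4 + C))
(-2500 - 26268)/(-34613 + D(-65 + 1/(-111 - 89))) = (-2500 - 26268)/(-34613 + (-65 + 1/(-111 - 89))*((-65 + 1/(-111 - 89)) + √(-4 + (-65 + 1/(-111 - 89))))) = -28768/(-34613 + (-65 + 1/(-200))*((-65 + 1/(-200)) + √(-4 + (-65 + 1/(-200))))) = -28768/(-34613 + (-65 - 1/200)*((-65 - 1/200) + √(-4 + (-65 - 1/200)))) = -28768/(-34613 - 13001*(-13001/200 + √(-4 - 13001/200))/200) = -28768/(-34613 - 13001*(-13001/200 + √(-13801/200))/200) = -28768/(-34613 - 13001*(-13001/200 + I*√27602/20)/200) = -28768/(-34613 + (169026001/40000 - 13001*I*√27602/4000)) = -28768/(-1215493999/40000 - 13001*I*√27602/4000)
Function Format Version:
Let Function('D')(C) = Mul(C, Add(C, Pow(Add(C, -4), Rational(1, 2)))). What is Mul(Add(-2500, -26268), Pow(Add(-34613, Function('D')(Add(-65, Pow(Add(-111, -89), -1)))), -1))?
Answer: Add(Rational(1555832318720000, 1643929040236899), Mul(Rational(-166412800000, 1643929040236899), I, Pow(27602, Rational(1, 2)))) ≈ Add(0.94641, Mul(-0.016818, I))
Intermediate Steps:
Function('D')(C) = Mul(C, Add(C, Pow(Add(-4, C), Rational(1, 2))))
Mul(Add(-2500, -26268), Pow(Add(-34613, Function('D')(Add(-65, Pow(Add(-111, -89), -1)))), -1)) = Mul(Add(-2500, -26268), Pow(Add(-34613, Mul(Add(-65, Pow(Add(-111, -89), -1)), Add(Add(-65, Pow(Add(-111, -89), -1)), Pow(Add(-4, Add(-65, Pow(Add(-111, -89), -1))), Rational(1, 2))))), -1)) = Mul(-28768, Pow(Add(-34613, Mul(Add(-65, Pow(-200, -1)), Add(Add(-65, Pow(-200, -1)), Pow(Add(-4, Add(-65, Pow(-200, -1))), Rational(1, 2))))), -1)) = Mul(-28768, Pow(Add(-34613, Mul(Add(-65, Rational(-1, 200)), Add(Add(-65, Rational(-1, 200)), Pow(Add(-4, Add(-65, Rational(-1, 200))), Rational(1, 2))))), -1)) = Mul(-28768, Pow(Add(-34613, Mul(Rational(-13001, 200), Add(Rational(-13001, 200), Pow(Add(-4, Rational(-13001, 200)), Rational(1, 2))))), -1)) = Mul(-28768, Pow(Add(-34613, Mul(Rational(-13001, 200), Add(Rational(-13001, 200), Pow(Rational(-13801, 200), Rational(1, 2))))), -1)) = Mul(-28768, Pow(Add(-34613, Mul(Rational(-13001, 200), Add(Rational(-13001, 200), Mul(Rational(1, 20), I, Pow(27602, Rational(1, 2)))))), -1)) = Mul(-28768, Pow(Add(-34613, Add(Rational(169026001, 40000), Mul(Rational(-13001, 4000), I, Pow(27602, Rational(1, 2))))), -1)) = Mul(-28768, Pow(Add(Rational(-1215493999, 40000), Mul(Rational(-13001, 4000), I, Pow(27602, Rational(1, 2)))), -1))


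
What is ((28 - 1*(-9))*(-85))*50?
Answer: -157250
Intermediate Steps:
((28 - 1*(-9))*(-85))*50 = ((28 + 9)*(-85))*50 = (37*(-85))*50 = -3145*50 = -157250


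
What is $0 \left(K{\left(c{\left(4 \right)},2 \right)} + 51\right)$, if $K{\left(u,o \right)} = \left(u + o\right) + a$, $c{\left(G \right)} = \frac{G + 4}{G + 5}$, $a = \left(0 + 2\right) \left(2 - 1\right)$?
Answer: $0$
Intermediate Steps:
$a = 2$ ($a = 2 \cdot 1 = 2$)
$c{\left(G \right)} = \frac{4 + G}{5 + G}$
$K{\left(u,o \right)} = 2 + o + u$ ($K{\left(u,o \right)} = \left(u + o\right) + 2 = \left(o + u\right) + 2 = 2 + o + u$)
$0 \left(K{\left(c{\left(4 \right)},2 \right)} + 51\right) = 0 \left(\left(2 + 2 + \frac{4 + 4}{5 + 4}\right) + 51\right) = 0 \left(\left(2 + 2 + \frac{1}{9} \cdot 8\right) + 51\right) = 0 \left(\left(2 + 2 + \frac{8}{9}\right) + 51\right) = 0 \left(\frac{44}{9} + 51\right) = 0 \cdot \frac{503}{9} = 0$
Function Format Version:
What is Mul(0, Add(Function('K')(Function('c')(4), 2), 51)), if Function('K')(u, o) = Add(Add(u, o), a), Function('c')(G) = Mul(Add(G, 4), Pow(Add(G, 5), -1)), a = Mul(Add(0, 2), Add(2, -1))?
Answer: 0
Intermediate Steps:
a = 2 (a = Mul(2, 1) = 2)
Function('c')(G) = Mul(Pow(Add(5, G), -1), Add(4, G)) (Function('c')(G) = Mul(Add(4, G), Pow(Add(5, G), -1)) = Mul(Pow(Add(5, G), -1), Add(4, G)))
Function('K')(u, o) = Add(2, o, u) (Function('K')(u, o) = Add(Add(u, o), 2) = Add(Add(o, u), 2) = Add(2, o, u))
Mul(0, Add(Function('K')(Function('c')(4), 2), 51)) = Mul(0, Add(Add(2, 2, Mul(Pow(Add(5, 4), -1), Add(4, 4))), 51)) = Mul(0, Add(Add(2, 2, Mul(Pow(9, -1), 8)), 51)) = Mul(0, Add(Add(2, 2, Mul(Rational(1, 9), 8)), 51)) = Mul(0, Add(Add(2, 2, Rational(8, 9)), 51)) = Mul(0, Add(Rational(44, 9), 51)) = Mul(0, Rational(503, 9)) = 0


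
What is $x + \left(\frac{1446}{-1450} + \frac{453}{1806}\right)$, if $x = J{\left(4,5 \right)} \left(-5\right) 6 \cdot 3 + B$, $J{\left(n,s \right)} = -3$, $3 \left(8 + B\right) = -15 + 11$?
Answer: $\frac{340326587}{1309350} \approx 259.92$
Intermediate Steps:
$B = - \frac{28}{3}$ ($B = -8 + \frac{-15 + 11}{3} = -8 + \frac{1}{3} \left(-4\right) = -8 - \frac{4}{3} = - \frac{28}{3} \approx -9.3333$)
$x = \frac{782}{3}$ ($x = - 3 \left(-5\right) 6 \cdot 3 - \frac{28}{3} = - 3 \left(\left(-30\right) 3\right) - \frac{28}{3} = \left(-3\right) \left(-90\right) - \frac{28}{3} = 270 - \frac{28}{3} = \frac{782}{3} \approx 260.67$)
$x + \left(\frac{1446}{-1450} + \frac{453}{1806}\right) = \frac{782}{3} + \left(\frac{1446}{-1450} + \frac{453}{1806}\right) = \frac{782}{3} + \left(1446 \left(- \frac{1}{1450}\right) + 453 \cdot \frac{1}{1806}\right) = \frac{782}{3} + \left(- \frac{723}{725} + \frac{151}{602}\right) = \frac{782}{3} - \frac{325771}{436450} = \frac{340326587}{1309350}$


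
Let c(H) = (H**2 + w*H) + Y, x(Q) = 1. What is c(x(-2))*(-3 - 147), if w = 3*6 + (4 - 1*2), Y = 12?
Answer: -4950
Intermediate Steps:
w = 20 (w = 18 + (4 - 2) = 18 + 2 = 20)
c(H) = 12 + H**2 + 20*H (c(H) = (H**2 + 20*H) + 12 = 12 + H**2 + 20*H)
c(x(-2))*(-3 - 147) = (12 + 1**2 + 20*1)*(-3 - 147) = (12 + 1 + 20)*(-150) = 33*(-150) = -4950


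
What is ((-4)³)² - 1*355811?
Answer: -351715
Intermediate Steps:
((-4)³)² - 1*355811 = (-64)² - 355811 = 4096 - 355811 = -351715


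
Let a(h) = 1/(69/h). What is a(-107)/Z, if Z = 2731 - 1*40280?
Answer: 107/2590881 ≈ 4.1299e-5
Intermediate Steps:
a(h) = h/69
Z = -37549 (Z = 2731 - 40280 = -37549)
a(-107)/Z = ((1/69)*(-107))/(-37549) = -107/69*(-1/37549) = 107/2590881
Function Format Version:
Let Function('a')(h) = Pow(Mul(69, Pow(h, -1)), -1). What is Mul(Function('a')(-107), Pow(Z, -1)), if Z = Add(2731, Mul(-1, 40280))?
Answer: Rational(107, 2590881) ≈ 4.1299e-5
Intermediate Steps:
Function('a')(h) = Mul(Rational(1, 69), h)
Z = -37549 (Z = Add(2731, -40280) = -37549)
Mul(Function('a')(-107), Pow(Z, -1)) = Mul(Mul(Rational(1, 69), -107), Pow(-37549, -1)) = Mul(Rational(-107, 69), Rational(-1, 37549)) = Rational(107, 2590881)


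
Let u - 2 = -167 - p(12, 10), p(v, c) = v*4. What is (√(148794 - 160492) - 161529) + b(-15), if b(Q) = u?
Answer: -161742 + I*√11698 ≈ -1.6174e+5 + 108.16*I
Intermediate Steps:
p(v, c) = 4*v
u = -213 (u = 2 + (-167 - 4*12) = 2 + (-167 - 1*48) = 2 + (-167 - 48) = 2 - 215 = -213)
b(Q) = -213
(√(148794 - 160492) - 161529) + b(-15) = (√(148794 - 160492) - 161529) - 213 = (√(-11698) - 161529) - 213 = (I*√11698 - 161529) - 213 = (-161529 + I*√11698) - 213 = -161742 + I*√11698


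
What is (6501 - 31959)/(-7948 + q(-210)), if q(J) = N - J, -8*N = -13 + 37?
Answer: 25458/7741 ≈ 3.2887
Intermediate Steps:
N = -3 (N = -(-13 + 37)/8 = -1/8*24 = -3)
q(J) = -3 - J
(6501 - 31959)/(-7948 + q(-210)) = (6501 - 31959)/(-7948 + (-3 - 1*(-210))) = -25458/(-7948 + (-3 + 210)) = -25458/(-7948 + 207) = -25458/(-7741) = -25458*(-1/7741) = 25458/7741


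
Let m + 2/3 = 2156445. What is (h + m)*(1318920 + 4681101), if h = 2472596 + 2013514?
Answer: 39855465493641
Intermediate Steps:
m = 6469333/3 (m = -⅔ + 2156445 = 6469333/3 ≈ 2.1564e+6)
h = 4486110
(h + m)*(1318920 + 4681101) = (4486110 + 6469333/3)*(1318920 + 4681101) = (19927663/3)*6000021 = 39855465493641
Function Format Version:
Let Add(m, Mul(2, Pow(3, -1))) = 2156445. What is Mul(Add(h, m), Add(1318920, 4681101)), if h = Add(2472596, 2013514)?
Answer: 39855465493641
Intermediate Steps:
m = Rational(6469333, 3) (m = Add(Rational(-2, 3), 2156445) = Rational(6469333, 3) ≈ 2.1564e+6)
h = 4486110
Mul(Add(h, m), Add(1318920, 4681101)) = Mul(Add(4486110, Rational(6469333, 3)), Add(1318920, 4681101)) = Mul(Rational(19927663, 3), 6000021) = 39855465493641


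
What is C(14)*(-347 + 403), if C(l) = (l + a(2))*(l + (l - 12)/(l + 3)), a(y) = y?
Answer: 215040/17 ≈ 12649.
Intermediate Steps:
C(l) = (2 + l)*(l + (-12 + l)/(3 + l)) (C(l) = (l + 2)*(l + (l - 12)/(l + 3)) = (2 + l)*(l + (-12 + l)/(3 + l)))
C(14)*(-347 + 403) = ((-24 + 14³ - 4*14 + 6*14²)/(3 + 14))*(-347 + 403) = ((-24 + 2744 - 56 + 6*196)/17)*56 = ((-24 + 2744 - 56 + 1176)/17)*56 = ((1/17)*3840)*56 = (3840/17)*56 = 215040/17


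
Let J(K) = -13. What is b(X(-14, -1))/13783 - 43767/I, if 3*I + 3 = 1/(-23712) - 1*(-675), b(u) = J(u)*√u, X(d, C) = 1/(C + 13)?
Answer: -3113409312/15934463 - 13*√3/82698 ≈ -195.39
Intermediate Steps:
X(d, C) = 1/(13 + C)
b(u) = -13*√u
I = 15934463/71136 (I = -1 + (1/(-23712) - 1*(-675))/3 = -1 + (-1/23712 + 675)/3 = -1 + (⅓)*(16005599/23712) = -1 + 16005599/71136 = 15934463/71136 ≈ 224.00)
b(X(-14, -1))/13783 - 43767/I = -13/√(13 - 1)/13783 - 43767/15934463/71136 = -13*√3/6*(1/13783) - 43767*71136/15934463 = -13*√3/6*(1/13783) - 3113409312/15934463 = -13*√3/82698 - 3113409312/15934463 = -3113409312/15934463 - 13*√3/82698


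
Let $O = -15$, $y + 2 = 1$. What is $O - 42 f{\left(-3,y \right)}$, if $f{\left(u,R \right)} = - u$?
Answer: $-141$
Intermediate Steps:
$y = -1$ ($y = -2 + 1 = -1$)
$O - 42 f{\left(-3,y \right)} = -15 - 42 \left(\left(-1\right) \left(-3\right)\right) = -15 - 126 = -141$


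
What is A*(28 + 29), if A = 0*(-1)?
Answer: 0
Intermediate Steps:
A = 0
A*(28 + 29) = 0*(28 + 29) = 0*57 = 0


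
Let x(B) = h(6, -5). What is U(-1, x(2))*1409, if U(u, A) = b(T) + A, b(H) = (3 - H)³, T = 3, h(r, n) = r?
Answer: 8454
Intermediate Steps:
x(B) = 6
U(u, A) = A (U(u, A) = -(-3 + 3)³ + A = -1*0³ + A = -1*0 + A = 0 + A = A)
U(-1, x(2))*1409 = 6*1409 = 8454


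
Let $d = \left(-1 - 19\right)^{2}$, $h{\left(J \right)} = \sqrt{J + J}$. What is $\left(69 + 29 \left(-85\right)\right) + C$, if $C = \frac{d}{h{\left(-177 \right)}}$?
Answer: $-2396 - \frac{200 i \sqrt{354}}{177} \approx -2396.0 - 21.26 i$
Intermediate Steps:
$h{\left(J \right)} = \sqrt{2} \sqrt{J}$ ($h{\left(J \right)} = \sqrt{2 J} = \sqrt{2} \sqrt{J}$)
$d = 400$ ($d = \left(-20\right)^{2} = 400$)
$C = - \frac{200 i \sqrt{354}}{177}$ ($C = \frac{400}{\sqrt{2} \sqrt{-177}} = \frac{400}{\sqrt{2} i \sqrt{177}} = \frac{400}{i \sqrt{354}} = 400 \left(- \frac{i \sqrt{354}}{354}\right) = - \frac{200 i \sqrt{354}}{177} \approx - 21.26 i$)
$\left(69 + 29 \left(-85\right)\right) + C = \left(69 + 29 \left(-85\right)\right) - \frac{200 i \sqrt{354}}{177} = \left(69 - 2465\right) - \frac{200 i \sqrt{354}}{177} = -2396 - \frac{200 i \sqrt{354}}{177}$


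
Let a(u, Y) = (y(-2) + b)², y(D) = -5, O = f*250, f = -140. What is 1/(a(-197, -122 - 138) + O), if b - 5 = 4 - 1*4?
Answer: -1/35000 ≈ -2.8571e-5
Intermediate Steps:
b = 5 (b = 5 + (4 - 1*4) = 5 + (4 - 4) = 5 + 0 = 5)
O = -35000 (O = -140*250 = -35000)
a(u, Y) = 0 (a(u, Y) = (-5 + 5)² = 0² = 0)
1/(a(-197, -122 - 138) + O) = 1/(0 - 35000) = 1/(-35000) = -1/35000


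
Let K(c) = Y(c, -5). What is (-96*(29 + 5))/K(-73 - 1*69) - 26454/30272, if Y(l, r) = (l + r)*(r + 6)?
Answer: 15819845/741664 ≈ 21.330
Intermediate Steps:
Y(l, r) = (6 + r)*(l + r) (Y(l, r) = (l + r)*(6 + r) = (6 + r)*(l + r))
K(c) = -5 + c (K(c) = (-5)**2 + 6*c + 6*(-5) + c*(-5) = 25 + 6*c - 30 - 5*c = -5 + c)
(-96*(29 + 5))/K(-73 - 1*69) - 26454/30272 = (-96*(29 + 5))/(-5 + (-73 - 1*69)) - 26454/30272 = (-96*34)/(-5 + (-73 - 69)) - 26454*1/30272 = -3264/(-5 - 142) - 13227/15136 = -3264/(-147) - 13227/15136 = -3264*(-1/147) - 13227/15136 = 1088/49 - 13227/15136 = 15819845/741664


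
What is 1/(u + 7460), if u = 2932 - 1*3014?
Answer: 1/7378 ≈ 0.00013554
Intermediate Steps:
u = -82 (u = 2932 - 3014 = -82)
1/(u + 7460) = 1/(-82 + 7460) = 1/7378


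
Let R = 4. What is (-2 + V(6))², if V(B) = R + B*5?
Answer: 1024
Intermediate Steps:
V(B) = 4 + 5*B (V(B) = 4 + B*5 = 4 + 5*B)
(-2 + V(6))² = (-2 + (4 + 5*6))² = (-2 + (4 + 30))² = (-2 + 34)² = 32² = 1024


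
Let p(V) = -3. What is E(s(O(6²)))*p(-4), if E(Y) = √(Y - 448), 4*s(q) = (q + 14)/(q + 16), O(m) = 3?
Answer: -3*I*√646589/38 ≈ -63.482*I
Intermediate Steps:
s(q) = (14 + q)/(4*(16 + q)) (s(q) = ((q + 14)/(q + 16))/4 = ((14 + q)/(16 + q))/4 = (14 + q)/(4*(16 + q)))
E(Y) = √(-448 + Y)
E(s(O(6²)))*p(-4) = √(-448 + (14 + 3)/(4*(16 + 3)))*(-3) = √(-448 + (¼)*17/19)*(-3) = √(-448 + (¼)*(1/19)*17)*(-3) = √(-448 + 17/76)*(-3) = √(-34031/76)*(-3) = (I*√646589/38)*(-3) = -3*I*√646589/38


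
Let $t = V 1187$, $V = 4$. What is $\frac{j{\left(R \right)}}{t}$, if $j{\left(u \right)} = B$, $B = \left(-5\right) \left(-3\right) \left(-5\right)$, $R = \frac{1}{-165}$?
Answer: $- \frac{75}{4748} \approx -0.015796$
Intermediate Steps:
$t = 4748$ ($t = 4 \cdot 1187 = 4748$)
$R = - \frac{1}{165} \approx -0.0060606$
$B = -75$ ($B = 15 \left(-5\right) = -75$)
$j{\left(u \right)} = -75$
$\frac{j{\left(R \right)}}{t} = - \frac{75}{4748}$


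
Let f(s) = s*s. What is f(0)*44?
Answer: 0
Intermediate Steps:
f(s) = s**2
f(0)*44 = 0**2*44 = 0*44 = 0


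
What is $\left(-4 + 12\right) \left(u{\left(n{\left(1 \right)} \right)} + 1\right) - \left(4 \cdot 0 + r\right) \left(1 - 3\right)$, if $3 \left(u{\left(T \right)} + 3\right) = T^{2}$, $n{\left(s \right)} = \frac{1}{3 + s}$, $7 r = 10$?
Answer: $- \frac{545}{42} \approx -12.976$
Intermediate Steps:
$r = \frac{10}{7}$ ($r = \frac{1}{7} \cdot 10 = \frac{10}{7} \approx 1.4286$)
$u{\left(T \right)} = -3 + \frac{T^{2}}{3}$
$\left(-4 + 12\right) \left(u{\left(n{\left(1 \right)} \right)} + 1\right) - \left(4 \cdot 0 + r\right) \left(1 - 3\right) = \left(-4 + 12\right) \left(\left(-3 + \frac{\left(\frac{1}{3 + 1}\right)^{2}}{3}\right) + 1\right) - \left(4 \cdot 0 + \frac{10}{7}\right) \left(1 - 3\right) = 8 \left(\left(-3 + \frac{\left(\frac{1}{4}\right)^{2}}{3}\right) + 1\right) - \left(0 + \frac{10}{7}\right) \left(-2\right) = 8 \left(\left(-3 + \frac{1}{3 \cdot 16}\right) + 1\right) - \frac{10}{7} \left(-2\right) = 8 \left(\left(-3 + \frac{1}{3} \cdot \frac{1}{16}\right) + 1\right) - - \frac{20}{7} = 8 \left(\left(-3 + \frac{1}{48}\right) + 1\right) + \frac{20}{7} = 8 \left(- \frac{143}{48} + 1\right) + \frac{20}{7} = 8 \left(- \frac{95}{48}\right) + \frac{20}{7} = - \frac{95}{6} + \frac{20}{7} = - \frac{545}{42}$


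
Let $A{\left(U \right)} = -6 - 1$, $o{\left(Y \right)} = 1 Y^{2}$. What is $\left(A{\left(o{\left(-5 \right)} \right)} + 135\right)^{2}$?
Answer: $16384$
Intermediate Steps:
$o{\left(Y \right)} = Y^{2}$
$A{\left(U \right)} = -7$ ($A{\left(U \right)} = -6 - 1 = -7$)
$\left(A{\left(o{\left(-5 \right)} \right)} + 135\right)^{2} = \left(-7 + 135\right)^{2} = 128^{2} = 16384$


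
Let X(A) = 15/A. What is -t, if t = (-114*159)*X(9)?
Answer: 30210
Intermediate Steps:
t = -30210 (t = (-114*159)*(15/9) = -271890/9 = -18126*5/3 = -30210)
-t = -1*(-30210) = 30210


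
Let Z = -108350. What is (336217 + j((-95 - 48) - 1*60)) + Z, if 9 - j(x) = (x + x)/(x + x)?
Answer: 227875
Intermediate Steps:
j(x) = 8 (j(x) = 9 - (x + x)/(x + x) = 9 - 2*x/(2*x) = 9 - 2*x*1/(2*x) = 9 - 1*1 = 9 - 1 = 8)
(336217 + j((-95 - 48) - 1*60)) + Z = (336217 + 8) - 108350 = 336225 - 108350 = 227875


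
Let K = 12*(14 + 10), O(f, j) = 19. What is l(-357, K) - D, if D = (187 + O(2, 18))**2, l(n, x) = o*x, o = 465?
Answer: 91484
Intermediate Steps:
K = 288 (K = 12*24 = 288)
l(n, x) = 465*x
D = 42436 (D = (187 + 19)**2 = 206**2 = 42436)
l(-357, K) - D = 465*288 - 1*42436 = 133920 - 42436 = 91484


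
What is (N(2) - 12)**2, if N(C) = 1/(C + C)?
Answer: 2209/16 ≈ 138.06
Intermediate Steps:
N(C) = 1/(2*C)
(N(2) - 12)**2 = ((1/2)/2 - 12)**2 = ((1/2)*(1/2) - 12)**2 = (1/4 - 12)**2 = (-47/4)**2 = 2209/16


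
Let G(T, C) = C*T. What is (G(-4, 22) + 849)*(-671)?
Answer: -510631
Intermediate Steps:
(G(-4, 22) + 849)*(-671) = (22*(-4) + 849)*(-671) = (-88 + 849)*(-671) = 761*(-671) = -510631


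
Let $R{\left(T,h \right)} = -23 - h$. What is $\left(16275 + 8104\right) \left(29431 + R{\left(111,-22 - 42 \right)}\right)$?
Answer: $718497888$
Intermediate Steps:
$\left(16275 + 8104\right) \left(29431 + R{\left(111,-22 - 42 \right)}\right) = \left(16275 + 8104\right) \left(29431 - -41\right) = 24379 \left(29431 - -41\right) = 24379 \left(29431 + \left(-23 + 64\right)\right) = 24379 \left(29431 + 41\right) = 24379 \cdot 29472 = 718497888$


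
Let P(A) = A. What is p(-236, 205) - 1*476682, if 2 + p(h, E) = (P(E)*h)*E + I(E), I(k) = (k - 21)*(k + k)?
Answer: -10319144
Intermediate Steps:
I(k) = 2*k*(-21 + k) (I(k) = (-21 + k)*(2*k) = 2*k*(-21 + k))
p(h, E) = -2 + h*E² + 2*E*(-21 + E) (p(h, E) = -2 + ((E*h)*E + 2*E*(-21 + E)) = -2 + (h*E² + 2*E*(-21 + E)) = -2 + h*E² + 2*E*(-21 + E))
p(-236, 205) - 1*476682 = (-2 - 236*205² + 2*205*(-21 + 205)) - 1*476682 = (-2 - 236*42025 + 2*205*184) - 476682 = (-2 - 9917900 + 75440) - 476682 = -9842462 - 476682 = -10319144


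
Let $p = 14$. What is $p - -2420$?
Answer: $2434$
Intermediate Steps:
$p - -2420 = 14 - -2420 = 14 + 2420 = 2434$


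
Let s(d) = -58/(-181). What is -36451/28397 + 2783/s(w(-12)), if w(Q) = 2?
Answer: 14302107873/1647026 ≈ 8683.6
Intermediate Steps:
s(d) = 58/181 (s(d) = -58*(-1/181) = 58/181)
-36451/28397 + 2783/s(w(-12)) = -36451/28397 + 2783/(58/181) = -36451*1/28397 + 2783*(181/58) = -36451/28397 + 503723/58 = 14302107873/1647026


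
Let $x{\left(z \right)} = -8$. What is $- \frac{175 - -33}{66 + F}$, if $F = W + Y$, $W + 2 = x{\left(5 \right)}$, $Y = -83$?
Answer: $\frac{208}{27} \approx 7.7037$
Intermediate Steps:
$W = -10$ ($W = -2 - 8 = -10$)
$F = -93$ ($F = -10 - 83 = -93$)
$- \frac{175 - -33}{66 + F} = - \frac{175 - -33}{66 - 93} = - \frac{175 + 33}{-27} = - \frac{208 \left(-1\right)}{27} = \left(-1\right) \left(- \frac{208}{27}\right) = \frac{208}{27}$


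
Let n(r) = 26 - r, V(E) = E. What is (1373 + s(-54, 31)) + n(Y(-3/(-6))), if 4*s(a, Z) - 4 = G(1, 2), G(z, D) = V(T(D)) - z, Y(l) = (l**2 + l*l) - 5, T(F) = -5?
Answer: 1403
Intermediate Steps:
Y(l) = -5 + 2*l**2 (Y(l) = (l**2 + l**2) - 5 = 2*l**2 - 5 = -5 + 2*l**2)
G(z, D) = -5 - z
s(a, Z) = -1/2 (s(a, Z) = 1 + (-5 - 1*1)/4 = 1 + (-5 - 1)/4 = 1 + (1/4)*(-6) = 1 - 3/2 = -1/2)
(1373 + s(-54, 31)) + n(Y(-3/(-6))) = (1373 - 1/2) + (26 - (-5 + 2*(-3/(-6))**2)) = 2745/2 + (26 - (-5 + 2*(-3*(-1/6))**2)) = 2745/2 + (26 - (-5 + 2*(1/2)**2)) = 2745/2 + (26 - (-5 + 2*(1/4))) = 2745/2 + (26 - (-5 + 1/2)) = 2745/2 + (26 - 1*(-9/2)) = 2745/2 + (26 + 9/2) = 2745/2 + 61/2 = 1403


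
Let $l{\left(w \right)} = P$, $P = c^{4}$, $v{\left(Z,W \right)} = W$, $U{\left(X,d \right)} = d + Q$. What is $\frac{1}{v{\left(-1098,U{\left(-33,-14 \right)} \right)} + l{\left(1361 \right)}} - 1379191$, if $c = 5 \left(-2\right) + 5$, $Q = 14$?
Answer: $- \frac{861994374}{625} \approx -1.3792 \cdot 10^{6}$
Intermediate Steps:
$c = -5$ ($c = -10 + 5 = -5$)
$U{\left(X,d \right)} = 14 + d$ ($U{\left(X,d \right)} = d + 14 = 14 + d$)
$P = 625$ ($P = \left(-5\right)^{4} = 625$)
$l{\left(w \right)} = 625$
$\frac{1}{v{\left(-1098,U{\left(-33,-14 \right)} \right)} + l{\left(1361 \right)}} - 1379191 = \frac{1}{\left(14 - 14\right) + 625} - 1379191 = \frac{1}{0 + 625} - 1379191 = \frac{1}{625} - 1379191 = - \frac{861994374}{625}$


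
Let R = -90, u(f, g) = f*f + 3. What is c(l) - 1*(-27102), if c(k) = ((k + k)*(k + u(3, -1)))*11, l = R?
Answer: 181542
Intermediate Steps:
u(f, g) = 3 + f**2 (u(f, g) = f**2 + 3 = 3 + f**2)
l = -90
c(k) = 22*k*(12 + k) (c(k) = ((k + k)*(k + (3 + 3**2)))*11 = ((2*k)*(k + (3 + 9)))*11 = ((2*k)*(k + 12))*11 = ((2*k)*(12 + k))*11 = (2*k*(12 + k))*11 = 22*k*(12 + k))
c(l) - 1*(-27102) = 22*(-90)*(12 - 90) - 1*(-27102) = 22*(-90)*(-78) + 27102 = 154440 + 27102 = 181542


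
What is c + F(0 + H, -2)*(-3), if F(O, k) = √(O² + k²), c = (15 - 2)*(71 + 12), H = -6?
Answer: 1079 - 6*√10 ≈ 1060.0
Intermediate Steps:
c = 1079 (c = 13*83 = 1079)
c + F(0 + H, -2)*(-3) = 1079 + √((0 - 6)² + (-2)²)*(-3) = 1079 + √((-6)² + 4)*(-3) = 1079 + √(36 + 4)*(-3) = 1079 + √40*(-3) = 1079 + (2*√10)*(-3) = 1079 - 6*√10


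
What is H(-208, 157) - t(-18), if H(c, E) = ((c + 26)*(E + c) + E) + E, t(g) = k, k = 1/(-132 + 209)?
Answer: 738891/77 ≈ 9596.0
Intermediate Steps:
k = 1/77 ≈ 0.012987
t(g) = 1/77
H(c, E) = 2*E + (26 + c)*(E + c) (H(c, E) = ((26 + c)*(E + c) + E) + E = (E + (26 + c)*(E + c)) + E = 2*E + (26 + c)*(E + c))
H(-208, 157) - t(-18) = ((-208)**2 + 26*(-208) + 28*157 + 157*(-208)) - 1*1/77 = (43264 - 5408 + 4396 - 32656) - 1/77 = 9596 - 1/77 = 738891/77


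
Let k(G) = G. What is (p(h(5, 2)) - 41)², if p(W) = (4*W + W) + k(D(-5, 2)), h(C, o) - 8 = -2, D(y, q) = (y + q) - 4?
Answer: 324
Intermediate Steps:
D(y, q) = -4 + q + y (D(y, q) = (q + y) - 4 = -4 + q + y)
h(C, o) = 6 (h(C, o) = 8 - 2 = 6)
p(W) = -7 + 5*W (p(W) = (4*W + W) + (-4 + 2 - 5) = 5*W - 7 = -7 + 5*W)
(p(h(5, 2)) - 41)² = ((-7 + 5*6) - 41)² = ((-7 + 30) - 41)² = (23 - 41)² = (-18)² = 324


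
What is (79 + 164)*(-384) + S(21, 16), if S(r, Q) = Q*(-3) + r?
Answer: -93339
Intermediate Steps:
S(r, Q) = r - 3*Q (S(r, Q) = -3*Q + r = r - 3*Q)
(79 + 164)*(-384) + S(21, 16) = (79 + 164)*(-384) + (21 - 3*16) = 243*(-384) + (21 - 48) = -93312 - 27 = -93339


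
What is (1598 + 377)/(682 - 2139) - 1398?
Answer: -2038861/1457 ≈ -1399.4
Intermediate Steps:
(1598 + 377)/(682 - 2139) - 1398 = 1975/(-1457) - 1398 = 1975*(-1/1457) - 1398 = -1975/1457 - 1398 = -2038861/1457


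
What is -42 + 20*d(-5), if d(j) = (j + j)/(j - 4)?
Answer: -178/9 ≈ -19.778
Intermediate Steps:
d(j) = 2*j/(-4 + j) (d(j) = (2*j)/(-4 + j) = 2*j/(-4 + j))
-42 + 20*d(-5) = -42 + 20*(2*(-5)/(-4 - 5)) = -42 + 20*(2*(-5)/(-9)) = -42 + 20*(2*(-5)*(-1/9)) = -42 + 20*(10/9) = -42 + 200/9 = -178/9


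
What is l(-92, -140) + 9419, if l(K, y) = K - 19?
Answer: 9308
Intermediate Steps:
l(K, y) = -19 + K
l(-92, -140) + 9419 = (-19 - 92) + 9419 = -111 + 9419 = 9308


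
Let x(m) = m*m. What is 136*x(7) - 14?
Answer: 6650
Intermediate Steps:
x(m) = m²
136*x(7) - 14 = 136*7² - 14 = 136*49 - 14 = 6664 - 14 = 6650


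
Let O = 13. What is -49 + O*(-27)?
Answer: -400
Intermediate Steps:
-49 + O*(-27) = -49 + 13*(-27) = -49 - 351 = -400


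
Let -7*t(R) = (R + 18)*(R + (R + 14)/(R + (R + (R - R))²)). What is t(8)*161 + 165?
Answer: -86431/18 ≈ -4801.7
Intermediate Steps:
t(R) = -(18 + R)*(R + (14 + R)/(R + R²))/7 (t(R) = -(R + 18)*(R + (R + 14)/(R + (R + (R - R))²))/7 = -(18 + R)*(R + (14 + R)/(R + (R + 0)²))/7 = -(18 + R)*(R + (14 + R)/(R + R²))/7)
t(8)*161 + 165 = ((⅐)*(-252 - 1*8⁴ - 32*8 - 19*8² - 19*8³)/(8*(1 + 8)))*161 + 165 = ((⅐)*(⅛)*(-252 - 1*4096 - 256 - 19*64 - 19*512)/9)*161 + 165 = ((⅐)*(⅛)*(⅑)*(-252 - 4096 - 256 - 1216 - 9728))*161 + 165 = ((⅐)*(⅛)*(⅑)*(-15548))*161 + 165 = -3887/126*161 + 165 = -89401/18 + 165 = -86431/18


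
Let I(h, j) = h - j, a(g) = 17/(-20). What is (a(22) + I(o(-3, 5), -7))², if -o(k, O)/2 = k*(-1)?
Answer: 9/400 ≈ 0.022500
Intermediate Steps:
o(k, O) = 2*k (o(k, O) = -2*k*(-1) = -(-2)*k = 2*k)
a(g) = -17/20 (a(g) = 17*(-1/20) = -17/20)
(a(22) + I(o(-3, 5), -7))² = (-17/20 + (2*(-3) - 1*(-7)))² = (-17/20 + (-6 + 7))² = (-17/20 + 1)² = (3/20)² = 9/400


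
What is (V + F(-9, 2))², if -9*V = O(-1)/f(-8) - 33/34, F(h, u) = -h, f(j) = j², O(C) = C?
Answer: 7956818401/95883264 ≈ 82.984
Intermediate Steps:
V = 1073/9792 (V = -(-1/((-8)²) - 33/34)/9 = -(-1/64 - 33*1/34)/9 = -(-1*1/64 - 33/34)/9 = -(-1/64 - 33/34)/9 = -⅑*(-1073/1088) = 1073/9792 ≈ 0.10958)
(V + F(-9, 2))² = (1073/9792 - 1*(-9))² = (1073/9792 + 9)² = (89201/9792)² = 7956818401/95883264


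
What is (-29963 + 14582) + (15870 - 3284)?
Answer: -2795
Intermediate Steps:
(-29963 + 14582) + (15870 - 3284) = -15381 + 12586 = -2795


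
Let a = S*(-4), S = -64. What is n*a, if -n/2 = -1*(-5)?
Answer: -2560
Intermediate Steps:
n = -10 (n = -(-2)*(-5) = -2*5 = -10)
a = 256 (a = -64*(-4) = 256)
n*a = -10*256 = -2560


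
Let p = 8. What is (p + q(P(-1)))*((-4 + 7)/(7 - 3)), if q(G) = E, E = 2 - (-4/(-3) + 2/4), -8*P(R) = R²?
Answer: 49/8 ≈ 6.1250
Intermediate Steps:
P(R) = -R²/8
E = ⅙ (E = 2 - (-4*(-⅓) + 2*(¼)) = 2 - (4/3 + ½) = 2 - 1*11/6 = 2 - 11/6 = ⅙ ≈ 0.16667)
q(G) = ⅙
(p + q(P(-1)))*((-4 + 7)/(7 - 3)) = (8 + ⅙)*((-4 + 7)/(7 - 3)) = 49*(3/4)/6 = 49*(3*(¼))/6 = (49/6)*(¾) = 49/8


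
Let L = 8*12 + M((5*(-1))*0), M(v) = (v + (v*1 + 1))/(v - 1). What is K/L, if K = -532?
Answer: -28/5 ≈ -5.6000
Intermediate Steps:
M(v) = (1 + 2*v)/(-1 + v) (M(v) = (v + (v + 1))/(-1 + v) = (v + (1 + v))/(-1 + v) = (1 + 2*v)/(-1 + v))
L = 95 (L = 8*12 + (1 + 2*((5*(-1))*0))/(-1 + (5*(-1))*0) = 96 + (1 + 2*(-5*0))/(-1 - 5*0) = 96 + (1 + 2*0)/(-1 + 0) = 96 + (1 + 0)/(-1) = 96 - 1*1 = 96 - 1 = 95)
K/L = -532/95 = -532*1/95 = -28/5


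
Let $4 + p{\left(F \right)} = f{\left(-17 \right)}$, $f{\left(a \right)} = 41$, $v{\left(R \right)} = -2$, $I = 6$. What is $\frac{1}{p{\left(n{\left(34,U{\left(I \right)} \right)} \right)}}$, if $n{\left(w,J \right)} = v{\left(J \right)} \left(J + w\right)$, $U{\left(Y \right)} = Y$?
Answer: $\frac{1}{37} \approx 0.027027$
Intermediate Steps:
$n{\left(w,J \right)} = - 2 J - 2 w$ ($n{\left(w,J \right)} = - 2 \left(J + w\right) = - 2 J - 2 w$)
$p{\left(F \right)} = 37$ ($p{\left(F \right)} = -4 + 41 = 37$)
$\frac{1}{p{\left(n{\left(34,U{\left(I \right)} \right)} \right)}} = \frac{1}{37}$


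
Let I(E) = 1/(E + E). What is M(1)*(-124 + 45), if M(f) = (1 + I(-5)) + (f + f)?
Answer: -2291/10 ≈ -229.10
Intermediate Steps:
I(E) = 1/(2*E)
M(f) = 9/10 + 2*f (M(f) = (1 + (½)/(-5)) + (f + f) = (1 + (½)*(-⅕)) + 2*f = (1 - ⅒) + 2*f = 9/10 + 2*f)
M(1)*(-124 + 45) = (9/10 + 2*1)*(-124 + 45) = (9/10 + 2)*(-79) = (29/10)*(-79) = -2291/10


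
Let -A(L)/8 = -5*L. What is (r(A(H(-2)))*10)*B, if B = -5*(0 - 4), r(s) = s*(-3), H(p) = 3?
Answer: -72000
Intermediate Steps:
A(L) = 40*L (A(L) = -(-40)*L = 40*L)
r(s) = -3*s
B = 20 (B = -5*(-4) = 20)
(r(A(H(-2)))*10)*B = (-120*3*10)*20 = (-3*120*10)*20 = -360*10*20 = -3600*20 = -72000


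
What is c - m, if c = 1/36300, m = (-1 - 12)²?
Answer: -6134699/36300 ≈ -169.00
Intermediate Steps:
m = 169 (m = (-13)² = 169)
c = 1/36300 ≈ 2.7548e-5
c - m = 1/36300 - 1*169 = 1/36300 - 169 = -6134699/36300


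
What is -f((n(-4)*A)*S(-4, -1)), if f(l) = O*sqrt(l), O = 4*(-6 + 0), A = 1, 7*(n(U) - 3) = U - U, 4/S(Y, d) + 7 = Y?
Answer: 48*I*sqrt(33)/11 ≈ 25.067*I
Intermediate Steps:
S(Y, d) = 4/(-7 + Y)
n(U) = 3 (n(U) = 3 + (U - U)/7 = 3 + (1/7)*0 = 3 + 0 = 3)
O = -24 (O = 4*(-6) = -24)
f(l) = -24*sqrt(l)
-f((n(-4)*A)*S(-4, -1)) = -(-24)*sqrt((3*1)*(4/(-7 - 4))) = -(-24)*sqrt(3*(4/(-11))) = -(-24)*sqrt(3*(4*(-1/11))) = -(-24)*sqrt(3*(-4/11)) = -(-24)*sqrt(-12/11) = -(-24)*2*I*sqrt(33)/11 = -(-48)*I*sqrt(33)/11 = 48*I*sqrt(33)/11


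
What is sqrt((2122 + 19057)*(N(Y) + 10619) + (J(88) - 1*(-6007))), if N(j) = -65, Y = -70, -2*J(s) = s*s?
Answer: sqrt(223525301) ≈ 14951.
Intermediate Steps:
J(s) = -s**2/2 (J(s) = -s*s/2 = -s**2/2)
sqrt((2122 + 19057)*(N(Y) + 10619) + (J(88) - 1*(-6007))) = sqrt((2122 + 19057)*(-65 + 10619) + (-1/2*88**2 - 1*(-6007))) = sqrt(21179*10554 + (-1/2*7744 + 6007)) = sqrt(223523166 + (-3872 + 6007)) = sqrt(223523166 + 2135) = sqrt(223525301)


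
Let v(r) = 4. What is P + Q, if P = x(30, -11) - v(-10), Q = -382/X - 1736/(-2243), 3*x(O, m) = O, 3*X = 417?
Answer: 1255140/311777 ≈ 4.0258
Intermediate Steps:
X = 139 (X = (⅓)*417 = 139)
x(O, m) = O/3
Q = -615522/311777 (Q = -382/139 - 1736/(-2243) = -382*1/139 - 1736*(-1/2243) = -382/139 + 1736/2243 = -615522/311777 ≈ -1.9742)
P = 6 (P = (⅓)*30 - 1*4 = 10 - 4 = 6)
P + Q = 6 - 615522/311777 = 1255140/311777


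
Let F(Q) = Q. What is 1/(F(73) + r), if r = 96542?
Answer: 1/96615 ≈ 1.0350e-5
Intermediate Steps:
1/(F(73) + r) = 1/(73 + 96542) = 1/96615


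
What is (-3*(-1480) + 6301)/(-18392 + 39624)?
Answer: 10741/21232 ≈ 0.50589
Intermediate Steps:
(-3*(-1480) + 6301)/(-18392 + 39624) = (4440 + 6301)/21232 = 10741*(1/21232) = 10741/21232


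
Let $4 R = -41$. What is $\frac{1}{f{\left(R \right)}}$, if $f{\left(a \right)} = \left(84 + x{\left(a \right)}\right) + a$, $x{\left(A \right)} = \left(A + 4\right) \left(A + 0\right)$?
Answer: $\frac{16}{2205} \approx 0.0072562$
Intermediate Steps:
$R = - \frac{41}{4}$ ($R = \frac{1}{4} \left(-41\right) = - \frac{41}{4} \approx -10.25$)
$x{\left(A \right)} = A \left(4 + A\right)$ ($x{\left(A \right)} = \left(4 + A\right) A = A \left(4 + A\right)$)
$f{\left(a \right)} = 84 + a + a \left(4 + a\right)$ ($f{\left(a \right)} = \left(84 + a \left(4 + a\right)\right) + a = 84 + a + a \left(4 + a\right)$)
$\frac{1}{f{\left(R \right)}} = \frac{1}{84 - \frac{41}{4} - \frac{41 \left(4 - \frac{41}{4}\right)}{4}} = \frac{1}{84 - \frac{41}{4} - - \frac{1025}{16}} = \frac{1}{84 - \frac{41}{4} + \frac{1025}{16}} = \frac{1}{\frac{2205}{16}} = \frac{16}{2205}$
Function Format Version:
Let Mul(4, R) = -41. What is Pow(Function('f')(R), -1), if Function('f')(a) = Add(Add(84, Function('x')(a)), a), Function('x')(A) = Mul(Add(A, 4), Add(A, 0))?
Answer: Rational(16, 2205) ≈ 0.0072562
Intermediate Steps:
R = Rational(-41, 4) (R = Mul(Rational(1, 4), -41) = Rational(-41, 4) ≈ -10.250)
Function('x')(A) = Mul(A, Add(4, A)) (Function('x')(A) = Mul(Add(4, A), A) = Mul(A, Add(4, A)))
Function('f')(a) = Add(84, a, Mul(a, Add(4, a))) (Function('f')(a) = Add(Add(84, Mul(a, Add(4, a))), a) = Add(84, a, Mul(a, Add(4, a))))
Pow(Function('f')(R), -1) = Pow(Add(84, Rational(-41, 4), Mul(Rational(-41, 4), Add(4, Rational(-41, 4)))), -1) = Pow(Add(84, Rational(-41, 4), Mul(Rational(-41, 4), Rational(-25, 4))), -1) = Pow(Add(84, Rational(-41, 4), Rational(1025, 16)), -1) = Pow(Rational(2205, 16), -1) = Rational(16, 2205)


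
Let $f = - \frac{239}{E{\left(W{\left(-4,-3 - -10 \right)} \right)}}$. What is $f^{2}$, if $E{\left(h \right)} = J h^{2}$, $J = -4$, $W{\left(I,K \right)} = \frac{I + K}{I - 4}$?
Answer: $\frac{14622976}{81} \approx 1.8053 \cdot 10^{5}$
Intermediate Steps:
$W{\left(I,K \right)} = \frac{I + K}{-4 + I}$
$E{\left(h \right)} = - 4 h^{2}$
$f = \frac{3824}{9}$ ($f = - \frac{239}{\left(-4\right) \left(\frac{-4 - -7}{-4 - 4}\right)^{2}} = - \frac{239}{\left(-4\right) \left(\frac{-4 + \left(-3 + 10\right)}{-8}\right)^{2}} = - \frac{239}{\left(-4\right) \left(- \frac{-4 + 7}{8}\right)^{2}} = - \frac{239}{\left(-4\right) \left(\left(- \frac{1}{8}\right) 3\right)^{2}} = - \frac{239}{\left(-4\right) \left(- \frac{3}{8}\right)^{2}} = - \frac{239}{\left(-4\right) \frac{9}{64}} = - \frac{239}{- \frac{9}{16}} = \left(-239\right) \left(- \frac{16}{9}\right) = \frac{3824}{9} \approx 424.89$)
$f^{2} = \left(\frac{3824}{9}\right)^{2} = \frac{14622976}{81}$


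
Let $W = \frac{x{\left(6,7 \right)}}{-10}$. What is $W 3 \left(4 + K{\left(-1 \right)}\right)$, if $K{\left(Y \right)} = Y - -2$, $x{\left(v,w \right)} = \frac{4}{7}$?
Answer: $- \frac{6}{7} \approx -0.85714$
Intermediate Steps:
$x{\left(v,w \right)} = \frac{4}{7}$ ($x{\left(v,w \right)} = 4 \cdot \frac{1}{7} = \frac{4}{7}$)
$W = - \frac{2}{35}$ ($W = \frac{4}{7 \left(-10\right)} = \frac{4}{7} \left(- \frac{1}{10}\right) = - \frac{2}{35} \approx -0.057143$)
$K{\left(Y \right)} = 2 + Y$ ($K{\left(Y \right)} = Y + 2 = 2 + Y$)
$W 3 \left(4 + K{\left(-1 \right)}\right) = - \frac{2 \cdot 3 \left(4 + \left(2 - 1\right)\right)}{35} = - \frac{2 \cdot 3 \left(4 + 1\right)}{35} = - \frac{2 \cdot 3 \cdot 5}{35} = \left(- \frac{2}{35}\right) 15 = - \frac{6}{7}$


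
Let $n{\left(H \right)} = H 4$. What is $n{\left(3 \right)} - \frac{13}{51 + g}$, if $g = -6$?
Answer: $\frac{527}{45} \approx 11.711$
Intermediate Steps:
$n{\left(H \right)} = 4 H$
$n{\left(3 \right)} - \frac{13}{51 + g} = 4 \cdot 3 - \frac{13}{51 - 6} = 12 - \frac{13}{45} = \frac{527}{45}$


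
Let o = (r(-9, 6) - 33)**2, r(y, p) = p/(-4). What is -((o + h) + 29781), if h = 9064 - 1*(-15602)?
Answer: -222549/4 ≈ -55637.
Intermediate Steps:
r(y, p) = -p/4 (r(y, p) = p*(-1/4) = -p/4)
o = 4761/4 (o = (-1/4*6 - 33)**2 = (-3/2 - 33)**2 = (-69/2)**2 = 4761/4 ≈ 1190.3)
h = 24666 (h = 9064 + 15602 = 24666)
-((o + h) + 29781) = -((4761/4 + 24666) + 29781) = -(103425/4 + 29781) = -1*222549/4 = -222549/4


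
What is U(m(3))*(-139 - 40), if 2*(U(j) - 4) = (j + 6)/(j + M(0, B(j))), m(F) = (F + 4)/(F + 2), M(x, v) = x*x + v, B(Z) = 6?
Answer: -1611/2 ≈ -805.50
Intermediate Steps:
M(x, v) = v + x² (M(x, v) = x² + v = v + x²)
m(F) = (4 + F)/(2 + F)
U(j) = 9/2 (U(j) = 4 + ((j + 6)/(j + (6 + 0²)))/2 = 4 + ((6 + j)/(j + (6 + 0)))/2 = 4 + ((6 + j)/(j + 6))/2 = 4 + ((6 + j)/(6 + j))/2 = 4 + (½)*1 = 4 + ½ = 9/2)
U(m(3))*(-139 - 40) = 9*(-139 - 40)/2 = (9/2)*(-179) = -1611/2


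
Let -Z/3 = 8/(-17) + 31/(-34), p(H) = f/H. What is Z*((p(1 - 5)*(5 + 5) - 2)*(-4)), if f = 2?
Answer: 1974/17 ≈ 116.12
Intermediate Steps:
p(H) = 2/H
Z = 141/34 (Z = -3*(8/(-17) + 31/(-34)) = -3*(8*(-1/17) + 31*(-1/34)) = -3*(-8/17 - 31/34) = -3*(-47/34) = 141/34 ≈ 4.1471)
Z*((p(1 - 5)*(5 + 5) - 2)*(-4)) = 141*(((2/(1 - 5))*(5 + 5) - 2)*(-4))/34 = 141*(((2/(-4))*10 - 2)*(-4))/34 = 141*(((2*(-¼))*10 - 2)*(-4))/34 = 141*((-½*10 - 2)*(-4))/34 = 141*((-5 - 2)*(-4))/34 = 141*(-7*(-4))/34 = (141/34)*28 = 1974/17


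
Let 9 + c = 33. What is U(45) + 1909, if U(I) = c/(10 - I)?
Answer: 66791/35 ≈ 1908.3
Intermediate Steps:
c = 24 (c = -9 + 33 = 24)
U(I) = 24/(10 - I)
U(45) + 1909 = -24/(-10 + 45) + 1909 = -24/35 + 1909 = 66791/35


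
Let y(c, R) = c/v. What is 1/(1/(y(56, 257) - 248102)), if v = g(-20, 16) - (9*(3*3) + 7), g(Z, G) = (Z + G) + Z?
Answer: -496205/2 ≈ -2.4810e+5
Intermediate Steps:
g(Z, G) = G + 2*Z (g(Z, G) = (G + Z) + Z = G + 2*Z)
v = -112 (v = (16 + 2*(-20)) - (9*(3*3) + 7) = (16 - 40) - (9*9 + 7) = -24 - (81 + 7) = -24 - 1*88 = -24 - 88 = -112)
y(c, R) = -c/112 (y(c, R) = c/(-112) = c*(-1/112) = -c/112)
1/(1/(y(56, 257) - 248102)) = 1/(1/(-1/112*56 - 248102)) = 1/(1/(-1/2 - 248102)) = 1/(1/(-496205/2)) = 1/(-2/496205) = -496205/2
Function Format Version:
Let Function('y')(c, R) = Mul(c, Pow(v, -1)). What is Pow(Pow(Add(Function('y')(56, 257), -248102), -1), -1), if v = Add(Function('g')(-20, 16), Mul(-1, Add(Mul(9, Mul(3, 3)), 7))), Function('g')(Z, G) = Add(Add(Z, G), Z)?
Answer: Rational(-496205, 2) ≈ -2.4810e+5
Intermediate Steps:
Function('g')(Z, G) = Add(G, Mul(2, Z)) (Function('g')(Z, G) = Add(Add(G, Z), Z) = Add(G, Mul(2, Z)))
v = -112 (v = Add(Add(16, Mul(2, -20)), Mul(-1, Add(Mul(9, Mul(3, 3)), 7))) = Add(Add(16, -40), Mul(-1, Add(Mul(9, 9), 7))) = Add(-24, Mul(-1, Add(81, 7))) = Add(-24, Mul(-1, 88)) = Add(-24, -88) = -112)
Function('y')(c, R) = Mul(Rational(-1, 112), c) (Function('y')(c, R) = Mul(c, Pow(-112, -1)) = Mul(c, Rational(-1, 112)) = Mul(Rational(-1, 112), c))
Pow(Pow(Add(Function('y')(56, 257), -248102), -1), -1) = Pow(Pow(Add(Mul(Rational(-1, 112), 56), -248102), -1), -1) = Pow(Pow(Add(Rational(-1, 2), -248102), -1), -1) = Pow(Pow(Rational(-496205, 2), -1), -1) = Pow(Rational(-2, 496205), -1) = Rational(-496205, 2)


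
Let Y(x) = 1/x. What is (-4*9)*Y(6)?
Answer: -6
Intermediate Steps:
(-4*9)*Y(6) = -4*9/6 = -36*1/6 = -6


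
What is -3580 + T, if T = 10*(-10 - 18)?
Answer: -3860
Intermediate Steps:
T = -280 (T = 10*(-28) = -280)
-3580 + T = -3580 - 280 = -3860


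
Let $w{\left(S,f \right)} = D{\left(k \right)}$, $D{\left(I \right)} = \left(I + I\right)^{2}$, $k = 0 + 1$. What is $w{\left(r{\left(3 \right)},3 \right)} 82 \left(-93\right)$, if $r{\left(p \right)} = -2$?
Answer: $-30504$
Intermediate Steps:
$k = 1$
$D{\left(I \right)} = 4 I^{2}$ ($D{\left(I \right)} = \left(2 I\right)^{2} = 4 I^{2}$)
$w{\left(S,f \right)} = 4$ ($w{\left(S,f \right)} = 4 \cdot 1^{2} = 4 \cdot 1 = 4$)
$w{\left(r{\left(3 \right)},3 \right)} 82 \left(-93\right) = 4 \cdot 82 \left(-93\right) = 328 \left(-93\right) = -30504$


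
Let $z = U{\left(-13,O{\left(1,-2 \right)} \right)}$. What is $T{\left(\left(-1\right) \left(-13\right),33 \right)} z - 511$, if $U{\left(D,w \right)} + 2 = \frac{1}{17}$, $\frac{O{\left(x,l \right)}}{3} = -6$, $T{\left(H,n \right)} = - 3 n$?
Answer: $- \frac{5420}{17} \approx -318.82$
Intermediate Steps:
$O{\left(x,l \right)} = -18$ ($O{\left(x,l \right)} = 3 \left(-6\right) = -18$)
$U{\left(D,w \right)} = - \frac{33}{17}$ ($U{\left(D,w \right)} = -2 + \frac{1}{17} = - \frac{33}{17}$)
$z = - \frac{33}{17} \approx -1.9412$
$T{\left(\left(-1\right) \left(-13\right),33 \right)} z - 511 = \left(-3\right) 33 \left(- \frac{33}{17}\right) - 511 = \left(-99\right) \left(- \frac{33}{17}\right) - 511 = \frac{3267}{17} - 511 = - \frac{5420}{17}$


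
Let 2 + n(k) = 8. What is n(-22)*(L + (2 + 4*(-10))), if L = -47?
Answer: -510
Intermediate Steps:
n(k) = 6 (n(k) = -2 + 8 = 6)
n(-22)*(L + (2 + 4*(-10))) = 6*(-47 + (2 + 4*(-10))) = 6*(-47 + (2 - 40)) = 6*(-47 - 38) = 6*(-85) = -510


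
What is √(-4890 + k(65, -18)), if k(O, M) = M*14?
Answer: I*√5142 ≈ 71.708*I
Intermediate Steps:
k(O, M) = 14*M
√(-4890 + k(65, -18)) = √(-4890 + 14*(-18)) = √(-4890 - 252) = √(-5142) = I*√5142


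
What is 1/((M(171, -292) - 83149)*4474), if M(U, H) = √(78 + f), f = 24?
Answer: -83149/30932144786926 - √102/30932144786926 ≈ -2.6884e-9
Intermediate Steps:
M(U, H) = √102 (M(U, H) = √(78 + 24) = √102)
1/((M(171, -292) - 83149)*4474) = 1/(√102 - 83149*4474) = (1/4474)/(-83149 + √102) = 1/(4474*(-83149 + √102))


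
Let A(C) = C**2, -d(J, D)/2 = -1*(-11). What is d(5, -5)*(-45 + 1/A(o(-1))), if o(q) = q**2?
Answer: 968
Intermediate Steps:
d(J, D) = -22 (d(J, D) = -(-2)*(-11) = -2*11 = -22)
d(5, -5)*(-45 + 1/A(o(-1))) = -22*(-45 + 1/(((-1)**2)**2)) = -22*(-45 + 1/(1**2)) = -22*(-45 + 1/1) = -22*(-45 + 1) = -22*(-44) = 968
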